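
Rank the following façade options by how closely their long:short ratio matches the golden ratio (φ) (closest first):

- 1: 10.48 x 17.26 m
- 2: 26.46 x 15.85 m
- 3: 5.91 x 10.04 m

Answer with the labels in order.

1, 2, 3

Ratios: 1 = 17.26 / 10.48 ≈ 1.647; 2 = 26.46 / 15.85 ≈ 1.669; 3 = 10.04 / 5.91 ≈ 1.699.
|Δ from 1.618|: 1 0.029; 2 0.051; 3 0.081.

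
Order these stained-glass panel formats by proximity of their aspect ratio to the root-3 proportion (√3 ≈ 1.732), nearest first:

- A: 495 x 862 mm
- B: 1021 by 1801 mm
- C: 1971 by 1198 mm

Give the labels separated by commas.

A: 862/495 ≈ 1.741 → |1.741 − 1.732| = 0.009
B: 1801/1021 ≈ 1.764 → |1.764 − 1.732| = 0.032
C: 1971/1198 ≈ 1.645 → |1.645 − 1.732| = 0.087

A, B, C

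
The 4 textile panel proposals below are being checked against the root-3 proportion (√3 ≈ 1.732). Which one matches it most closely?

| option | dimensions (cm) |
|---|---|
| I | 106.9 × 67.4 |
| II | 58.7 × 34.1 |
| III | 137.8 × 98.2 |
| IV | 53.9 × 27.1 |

II

Ratios (long/short): I ≈ 1.586; II ≈ 1.721; III ≈ 1.403; IV ≈ 1.989.
root-3 ≈ 1.732; option II is nearest (Δ 0.011).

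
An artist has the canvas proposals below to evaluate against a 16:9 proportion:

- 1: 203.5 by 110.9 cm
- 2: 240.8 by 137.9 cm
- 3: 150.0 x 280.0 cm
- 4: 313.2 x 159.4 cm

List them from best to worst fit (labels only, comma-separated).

1: 203.5/110.9 ≈ 1.835 → |1.835 − 1.778| = 0.057
2: 240.8/137.9 ≈ 1.746 → |1.746 − 1.778| = 0.032
3: 280.0/150.0 ≈ 1.867 → |1.867 − 1.778| = 0.089
4: 313.2/159.4 ≈ 1.965 → |1.965 − 1.778| = 0.187

2, 1, 3, 4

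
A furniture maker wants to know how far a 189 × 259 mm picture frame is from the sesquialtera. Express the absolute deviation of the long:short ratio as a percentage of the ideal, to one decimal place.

8.6%

Ratio = 259 / 189 ≈ 1.3704.
Ideal 3:2 = 1.5000. |1.3704 − 1.5000| / 1.5000 ≈ 8.64% → 8.6%.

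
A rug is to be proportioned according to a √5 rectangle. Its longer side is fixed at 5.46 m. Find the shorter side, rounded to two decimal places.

root-5 ≈ 2.23607.
Shorter side = 5.46 ÷ 2.23607 ≈ 2.4418 → 2.44 m.

2.44 m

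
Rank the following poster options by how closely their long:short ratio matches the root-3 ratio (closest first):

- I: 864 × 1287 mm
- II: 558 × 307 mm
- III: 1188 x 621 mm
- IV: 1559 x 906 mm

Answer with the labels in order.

I: 1287/864 ≈ 1.490 → |1.490 − 1.732| = 0.242
II: 558/307 ≈ 1.818 → |1.818 − 1.732| = 0.086
III: 1188/621 ≈ 1.913 → |1.913 − 1.732| = 0.181
IV: 1559/906 ≈ 1.721 → |1.721 − 1.732| = 0.011

IV, II, III, I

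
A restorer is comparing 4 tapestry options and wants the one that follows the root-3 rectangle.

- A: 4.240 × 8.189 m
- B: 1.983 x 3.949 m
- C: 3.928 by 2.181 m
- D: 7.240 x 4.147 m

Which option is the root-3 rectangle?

D

Ratios (long/short): A ≈ 1.931; B ≈ 1.991; C ≈ 1.801; D ≈ 1.746.
root-3 ≈ 1.732; option D is nearest (Δ 0.014).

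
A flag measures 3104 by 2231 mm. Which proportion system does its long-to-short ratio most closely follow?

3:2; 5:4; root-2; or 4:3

root-2

Ratio = 3104 / 2231 ≈ 1.391.
Distances: 3:2 1.500 (Δ 0.109); 5:4 1.250 (Δ 0.141); root-2 1.414 (Δ 0.023); 4:3 1.333 (Δ 0.058).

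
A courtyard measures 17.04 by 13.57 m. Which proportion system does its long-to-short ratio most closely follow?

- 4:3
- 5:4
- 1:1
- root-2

Ratio = 17.04 / 13.57 ≈ 1.256.
Distances: 4:3 1.333 (Δ 0.077); 5:4 1.250 (Δ 0.006); 1:1 1.000 (Δ 0.256); root-2 1.414 (Δ 0.158).

5:4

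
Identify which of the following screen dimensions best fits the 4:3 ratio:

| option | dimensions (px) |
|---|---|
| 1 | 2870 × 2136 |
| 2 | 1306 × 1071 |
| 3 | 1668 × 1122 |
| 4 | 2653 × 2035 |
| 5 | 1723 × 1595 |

Ratios (long/short): 1 ≈ 1.344; 2 ≈ 1.219; 3 ≈ 1.487; 4 ≈ 1.304; 5 ≈ 1.080.
4:3 ≈ 1.333; option 1 is nearest (Δ 0.011).

1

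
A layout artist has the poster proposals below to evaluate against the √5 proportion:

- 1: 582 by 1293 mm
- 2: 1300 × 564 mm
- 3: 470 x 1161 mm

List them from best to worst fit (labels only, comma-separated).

Ratios: 1 = 1293 / 582 ≈ 2.222; 2 = 1300 / 564 ≈ 2.305; 3 = 1161 / 470 ≈ 2.470.
|Δ from 2.236|: 1 0.014; 2 0.069; 3 0.234.

1, 2, 3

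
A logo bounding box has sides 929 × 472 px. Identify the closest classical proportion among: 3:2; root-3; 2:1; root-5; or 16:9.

2:1

929/472 ≈ 1.968. Nearest candidates are 2:1 (2.000, off by 0.032) and 16:9 (1.778, off by 0.190).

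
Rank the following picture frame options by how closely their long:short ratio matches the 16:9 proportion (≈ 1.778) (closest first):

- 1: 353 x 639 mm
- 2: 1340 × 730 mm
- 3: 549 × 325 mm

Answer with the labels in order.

1: 639/353 ≈ 1.810 → |1.810 − 1.778| = 0.032
2: 1340/730 ≈ 1.836 → |1.836 − 1.778| = 0.058
3: 549/325 ≈ 1.689 → |1.689 − 1.778| = 0.089

1, 2, 3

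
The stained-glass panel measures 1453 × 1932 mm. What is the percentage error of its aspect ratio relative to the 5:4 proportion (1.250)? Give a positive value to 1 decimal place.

6.4%

Ratio = 1932 / 1453 ≈ 1.3297.
Ideal 5:4 = 1.2500. |1.3297 − 1.2500| / 1.2500 ≈ 6.38% → 6.4%.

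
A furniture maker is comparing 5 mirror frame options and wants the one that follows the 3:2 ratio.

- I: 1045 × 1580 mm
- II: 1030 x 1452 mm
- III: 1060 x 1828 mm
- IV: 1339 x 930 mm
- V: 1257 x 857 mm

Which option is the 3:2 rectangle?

I

Target 3:2 ≈ 1.500.
I: 1.512 (Δ0.012)  II: 1.410 (Δ0.090)  III: 1.725 (Δ0.225)  IV: 1.440 (Δ0.060)  V: 1.467 (Δ0.033)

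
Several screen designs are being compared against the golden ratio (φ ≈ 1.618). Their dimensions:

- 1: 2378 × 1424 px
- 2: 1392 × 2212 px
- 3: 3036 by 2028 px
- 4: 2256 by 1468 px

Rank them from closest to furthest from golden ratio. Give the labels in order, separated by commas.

Ratios: 1 = 2378 / 1424 ≈ 1.670; 2 = 2212 / 1392 ≈ 1.589; 3 = 3036 / 2028 ≈ 1.497; 4 = 2256 / 1468 ≈ 1.537.
|Δ from 1.618|: 1 0.052; 2 0.029; 3 0.121; 4 0.081.

2, 1, 4, 3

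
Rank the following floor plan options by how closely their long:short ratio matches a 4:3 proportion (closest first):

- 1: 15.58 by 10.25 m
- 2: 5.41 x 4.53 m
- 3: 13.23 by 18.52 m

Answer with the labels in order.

3, 2, 1

1: 15.58/10.25 ≈ 1.520 → |1.520 − 1.333| = 0.187
2: 5.41/4.53 ≈ 1.194 → |1.194 − 1.333| = 0.139
3: 18.52/13.23 ≈ 1.400 → |1.400 − 1.333| = 0.067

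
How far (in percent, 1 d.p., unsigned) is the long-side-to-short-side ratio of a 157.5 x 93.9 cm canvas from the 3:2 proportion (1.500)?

Ratio = 157.5 / 93.9 ≈ 1.6773.
Ideal 3:2 = 1.5000. |1.6773 − 1.5000| / 1.5000 ≈ 11.82% → 11.8%.

11.8%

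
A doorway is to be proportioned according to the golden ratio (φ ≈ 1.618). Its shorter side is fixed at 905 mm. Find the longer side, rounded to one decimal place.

golden ratio ≈ 1.61803.
Longer side = 905 × 1.61803 ≈ 1464.317 → 1464.3 mm.

1464.3 mm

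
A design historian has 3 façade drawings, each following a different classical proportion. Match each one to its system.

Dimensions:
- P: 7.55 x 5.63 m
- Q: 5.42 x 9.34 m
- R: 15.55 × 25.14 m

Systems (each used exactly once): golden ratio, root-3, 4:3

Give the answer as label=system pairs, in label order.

P=4:3, Q=root-3, R=golden ratio

P = 7.55/5.63 ≈ 1.341 → 4:3 (1.333)
Q = 9.34/5.42 ≈ 1.723 → root-3 (1.732)
R = 25.14/15.55 ≈ 1.617 → golden ratio (1.618)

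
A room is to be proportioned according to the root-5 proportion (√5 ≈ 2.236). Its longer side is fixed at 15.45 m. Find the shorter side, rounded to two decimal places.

6.91 m

root-5 ≈ 2.23607.
Shorter side = 15.45 ÷ 2.23607 ≈ 6.9094 → 6.91 m.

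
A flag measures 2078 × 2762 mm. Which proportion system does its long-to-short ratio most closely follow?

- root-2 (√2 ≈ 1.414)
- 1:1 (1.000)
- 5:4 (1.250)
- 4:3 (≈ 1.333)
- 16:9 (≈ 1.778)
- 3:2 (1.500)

4:3

Ratio = 2762 / 2078 ≈ 1.329.
Distances: root-2 1.414 (Δ 0.085); 1:1 1.000 (Δ 0.329); 5:4 1.250 (Δ 0.079); 4:3 1.333 (Δ 0.004); 16:9 1.778 (Δ 0.449); 3:2 1.500 (Δ 0.171).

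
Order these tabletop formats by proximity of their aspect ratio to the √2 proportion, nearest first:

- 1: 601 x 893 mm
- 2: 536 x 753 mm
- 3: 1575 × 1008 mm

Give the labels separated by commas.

2, 1, 3

1: 893/601 ≈ 1.486 → |1.486 − 1.414| = 0.072
2: 753/536 ≈ 1.405 → |1.405 − 1.414| = 0.009
3: 1575/1008 ≈ 1.562 → |1.562 − 1.414| = 0.148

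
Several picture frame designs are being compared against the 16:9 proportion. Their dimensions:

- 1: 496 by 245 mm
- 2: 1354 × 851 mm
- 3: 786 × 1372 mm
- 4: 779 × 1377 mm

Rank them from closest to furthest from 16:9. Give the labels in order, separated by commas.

4, 3, 2, 1

Ratios: 1 = 496 / 245 ≈ 2.024; 2 = 1354 / 851 ≈ 1.591; 3 = 1372 / 786 ≈ 1.746; 4 = 1377 / 779 ≈ 1.768.
|Δ from 1.778|: 1 0.246; 2 0.187; 3 0.032; 4 0.010.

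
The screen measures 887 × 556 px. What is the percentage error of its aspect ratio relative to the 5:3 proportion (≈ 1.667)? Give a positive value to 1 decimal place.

Ratio = 887 / 556 ≈ 1.5953.
Ideal 5:3 ≈ 1.6667. |1.5953 − 1.6667| / 1.6667 ≈ 4.28% → 4.3%.

4.3%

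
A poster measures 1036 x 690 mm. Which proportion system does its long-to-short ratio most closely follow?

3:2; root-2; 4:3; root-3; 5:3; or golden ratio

Ratio = 1036 / 690 ≈ 1.501.
Distances: 3:2 1.500 (Δ 0.001); root-2 1.414 (Δ 0.087); 4:3 1.333 (Δ 0.168); root-3 1.732 (Δ 0.231); 5:3 1.667 (Δ 0.166); golden ratio 1.618 (Δ 0.117).

3:2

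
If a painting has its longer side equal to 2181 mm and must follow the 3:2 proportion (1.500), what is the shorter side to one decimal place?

1454.0 mm

3:2 = 1.50000.
Shorter side = 2181 ÷ 1.50000 ≈ 1454.000 → 1454.0 mm.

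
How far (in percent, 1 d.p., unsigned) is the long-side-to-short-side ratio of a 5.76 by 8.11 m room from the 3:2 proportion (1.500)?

Ratio = 8.11 / 5.76 ≈ 1.4080.
Ideal 3:2 = 1.5000. |1.4080 − 1.5000| / 1.5000 ≈ 6.13% → 6.1%.

6.1%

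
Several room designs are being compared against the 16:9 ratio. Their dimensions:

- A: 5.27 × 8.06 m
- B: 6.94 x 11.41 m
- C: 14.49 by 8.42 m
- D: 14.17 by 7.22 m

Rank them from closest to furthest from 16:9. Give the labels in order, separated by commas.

C, B, D, A

Ratios: A = 8.06 / 5.27 ≈ 1.529; B = 11.41 / 6.94 ≈ 1.644; C = 14.49 / 8.42 ≈ 1.721; D = 14.17 / 7.22 ≈ 1.963.
|Δ from 1.778|: A 0.249; B 0.134; C 0.057; D 0.185.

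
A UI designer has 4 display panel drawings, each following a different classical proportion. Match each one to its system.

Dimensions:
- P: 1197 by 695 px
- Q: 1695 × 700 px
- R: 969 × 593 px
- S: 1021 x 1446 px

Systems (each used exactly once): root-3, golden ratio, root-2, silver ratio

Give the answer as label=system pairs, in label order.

P=root-3, Q=silver ratio, R=golden ratio, S=root-2

P = 1197/695 ≈ 1.722 → root-3 (1.732)
Q = 1695/700 ≈ 2.421 → silver ratio (2.414)
R = 969/593 ≈ 1.634 → golden ratio (1.618)
S = 1446/1021 ≈ 1.416 → root-2 (1.414)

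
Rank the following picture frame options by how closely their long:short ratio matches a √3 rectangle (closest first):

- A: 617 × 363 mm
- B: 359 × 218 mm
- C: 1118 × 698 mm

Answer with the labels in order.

A, B, C

Ratios: A = 617 / 363 ≈ 1.700; B = 359 / 218 ≈ 1.647; C = 1118 / 698 ≈ 1.602.
|Δ from 1.732|: A 0.032; B 0.085; C 0.130.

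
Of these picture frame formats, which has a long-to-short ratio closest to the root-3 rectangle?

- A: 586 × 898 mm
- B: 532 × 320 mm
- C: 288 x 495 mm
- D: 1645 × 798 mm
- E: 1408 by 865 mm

Target root-3 ≈ 1.732.
A: 1.532 (Δ0.200)  B: 1.663 (Δ0.069)  C: 1.719 (Δ0.013)  D: 2.061 (Δ0.329)  E: 1.628 (Δ0.104)

C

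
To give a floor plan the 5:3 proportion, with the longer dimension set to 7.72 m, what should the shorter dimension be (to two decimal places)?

4.63 m

5:3 ≈ 1.66667.
Shorter side = 7.72 ÷ 1.66667 ≈ 4.6320 → 4.63 m.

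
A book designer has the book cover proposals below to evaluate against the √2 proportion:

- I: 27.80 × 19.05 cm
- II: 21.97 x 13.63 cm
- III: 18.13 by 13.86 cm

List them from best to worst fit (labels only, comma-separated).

Ratios: I = 27.80 / 19.05 ≈ 1.459; II = 21.97 / 13.63 ≈ 1.612; III = 18.13 / 13.86 ≈ 1.308.
|Δ from 1.414|: I 0.045; II 0.198; III 0.106.

I, III, II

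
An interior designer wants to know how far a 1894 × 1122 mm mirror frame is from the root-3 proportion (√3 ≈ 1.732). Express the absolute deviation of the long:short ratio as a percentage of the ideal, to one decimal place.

Ratio = 1894 / 1122 ≈ 1.6881.
Ideal root-3 ≈ 1.7321. |1.6881 − 1.7321| / 1.7321 ≈ 2.54% → 2.5%.

2.5%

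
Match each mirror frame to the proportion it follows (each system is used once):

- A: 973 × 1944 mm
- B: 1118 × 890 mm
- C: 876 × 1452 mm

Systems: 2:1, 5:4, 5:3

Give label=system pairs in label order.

Ratios: A ≈ 1.998; B ≈ 1.256; C ≈ 1.658.
Targets: 2:1 ≈ 2.000; 5:4 ≈ 1.250; 5:3 ≈ 1.667.

A=2:1, B=5:4, C=5:3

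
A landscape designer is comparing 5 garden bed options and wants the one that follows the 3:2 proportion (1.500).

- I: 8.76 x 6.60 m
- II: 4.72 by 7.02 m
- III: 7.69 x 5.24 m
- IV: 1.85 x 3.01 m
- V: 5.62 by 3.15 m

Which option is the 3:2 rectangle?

II

Ratios (long/short): I ≈ 1.327; II ≈ 1.487; III ≈ 1.468; IV ≈ 1.627; V ≈ 1.784.
3:2 ≈ 1.500; option II is nearest (Δ 0.013).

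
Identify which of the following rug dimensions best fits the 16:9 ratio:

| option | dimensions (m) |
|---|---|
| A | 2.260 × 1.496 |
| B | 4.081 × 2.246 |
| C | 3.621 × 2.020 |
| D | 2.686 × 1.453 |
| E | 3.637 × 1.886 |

Ratios (long/short): A ≈ 1.511; B ≈ 1.817; C ≈ 1.793; D ≈ 1.849; E ≈ 1.928.
16:9 ≈ 1.778; option C is nearest (Δ 0.015).

C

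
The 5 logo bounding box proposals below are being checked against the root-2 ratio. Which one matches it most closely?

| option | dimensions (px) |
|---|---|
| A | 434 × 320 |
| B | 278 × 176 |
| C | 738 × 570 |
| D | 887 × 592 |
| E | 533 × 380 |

E

Target root-2 ≈ 1.414.
A: 1.356 (Δ0.058)  B: 1.580 (Δ0.166)  C: 1.295 (Δ0.119)  D: 1.498 (Δ0.084)  E: 1.403 (Δ0.011)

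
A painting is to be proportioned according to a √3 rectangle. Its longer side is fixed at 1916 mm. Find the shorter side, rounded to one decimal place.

root-3 ≈ 1.73205.
Shorter side = 1916 ÷ 1.73205 ≈ 1106.204 → 1106.2 mm.

1106.2 mm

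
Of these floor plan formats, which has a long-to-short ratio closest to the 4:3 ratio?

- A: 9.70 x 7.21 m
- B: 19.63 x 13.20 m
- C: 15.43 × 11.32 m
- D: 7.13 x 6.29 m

A

Target 4:3 ≈ 1.333.
A: 1.345 (Δ0.012)  B: 1.487 (Δ0.154)  C: 1.363 (Δ0.030)  D: 1.134 (Δ0.199)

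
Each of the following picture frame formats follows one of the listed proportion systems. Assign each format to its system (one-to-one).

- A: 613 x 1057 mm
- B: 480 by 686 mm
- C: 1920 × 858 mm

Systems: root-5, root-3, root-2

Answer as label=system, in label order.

A = 1057/613 ≈ 1.724 → root-3 (1.732)
B = 686/480 ≈ 1.429 → root-2 (1.414)
C = 1920/858 ≈ 2.238 → root-5 (2.236)

A=root-3, B=root-2, C=root-5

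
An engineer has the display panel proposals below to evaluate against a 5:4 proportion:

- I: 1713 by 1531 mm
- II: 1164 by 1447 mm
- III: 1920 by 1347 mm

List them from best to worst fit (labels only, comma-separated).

II, I, III

Ratios: I = 1713 / 1531 ≈ 1.119; II = 1447 / 1164 ≈ 1.243; III = 1920 / 1347 ≈ 1.425.
|Δ from 1.250|: I 0.131; II 0.007; III 0.175.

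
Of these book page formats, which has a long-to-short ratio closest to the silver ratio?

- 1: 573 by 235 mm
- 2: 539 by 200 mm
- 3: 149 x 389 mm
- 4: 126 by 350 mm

1

Target silver ratio ≈ 2.414.
1: 2.438 (Δ0.024)  2: 2.695 (Δ0.281)  3: 2.611 (Δ0.197)  4: 2.778 (Δ0.364)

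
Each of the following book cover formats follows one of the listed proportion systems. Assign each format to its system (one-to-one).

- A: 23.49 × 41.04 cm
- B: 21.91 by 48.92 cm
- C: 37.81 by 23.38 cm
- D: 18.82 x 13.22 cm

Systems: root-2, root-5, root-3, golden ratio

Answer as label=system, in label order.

A=root-3, B=root-5, C=golden ratio, D=root-2

A = 41.04/23.49 ≈ 1.747 → root-3 (1.732)
B = 48.92/21.91 ≈ 2.233 → root-5 (2.236)
C = 37.81/23.38 ≈ 1.617 → golden ratio (1.618)
D = 18.82/13.22 ≈ 1.424 → root-2 (1.414)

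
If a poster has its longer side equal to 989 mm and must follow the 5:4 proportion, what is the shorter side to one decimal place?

791.2 mm

5:4 = 1.25000.
Shorter side = 989 ÷ 1.25000 ≈ 791.200 → 791.2 mm.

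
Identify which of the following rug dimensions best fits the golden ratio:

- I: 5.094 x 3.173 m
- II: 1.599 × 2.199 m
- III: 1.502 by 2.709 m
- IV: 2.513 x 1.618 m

Target golden ratio ≈ 1.618.
I: 1.605 (Δ0.013)  II: 1.375 (Δ0.243)  III: 1.804 (Δ0.186)  IV: 1.553 (Δ0.065)

I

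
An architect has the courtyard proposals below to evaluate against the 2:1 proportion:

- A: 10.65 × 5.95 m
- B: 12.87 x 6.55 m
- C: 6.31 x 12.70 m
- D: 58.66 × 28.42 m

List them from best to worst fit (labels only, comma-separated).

C, B, D, A

Ratios: A = 10.65 / 5.95 ≈ 1.790; B = 12.87 / 6.55 ≈ 1.965; C = 12.70 / 6.31 ≈ 2.013; D = 58.66 / 28.42 ≈ 2.064.
|Δ from 2.000|: A 0.210; B 0.035; C 0.013; D 0.064.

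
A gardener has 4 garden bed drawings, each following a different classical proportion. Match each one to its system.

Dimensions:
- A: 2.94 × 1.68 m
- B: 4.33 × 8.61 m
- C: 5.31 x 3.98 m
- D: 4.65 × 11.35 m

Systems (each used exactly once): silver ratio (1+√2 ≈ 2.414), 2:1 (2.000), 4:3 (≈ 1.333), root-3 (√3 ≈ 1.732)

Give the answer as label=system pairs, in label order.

Ratios: A ≈ 1.750; B ≈ 1.988; C ≈ 1.334; D ≈ 2.441.
Targets: silver ratio ≈ 2.414; 2:1 ≈ 2.000; 4:3 ≈ 1.333; root-3 ≈ 1.732.

A=root-3, B=2:1, C=4:3, D=silver ratio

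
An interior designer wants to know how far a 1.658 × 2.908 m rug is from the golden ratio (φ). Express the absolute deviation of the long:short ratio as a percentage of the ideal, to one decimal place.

Ratio = 2.908 / 1.658 ≈ 1.7539.
Ideal golden ratio ≈ 1.6180. |1.7539 − 1.6180| / 1.6180 ≈ 8.40% → 8.4%.

8.4%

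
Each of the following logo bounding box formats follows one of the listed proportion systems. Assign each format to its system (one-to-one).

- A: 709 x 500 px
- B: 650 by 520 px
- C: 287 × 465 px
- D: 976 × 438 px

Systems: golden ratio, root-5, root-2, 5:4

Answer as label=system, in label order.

A=root-2, B=5:4, C=golden ratio, D=root-5

A = 709/500 ≈ 1.418 → root-2 (1.414)
B = 650/520 ≈ 1.250 → 5:4 (1.250)
C = 465/287 ≈ 1.620 → golden ratio (1.618)
D = 976/438 ≈ 2.228 → root-5 (2.236)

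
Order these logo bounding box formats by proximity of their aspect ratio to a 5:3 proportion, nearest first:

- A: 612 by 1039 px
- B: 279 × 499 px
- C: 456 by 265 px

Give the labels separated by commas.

A, C, B

Ratios: A = 1039 / 612 ≈ 1.698; B = 499 / 279 ≈ 1.789; C = 456 / 265 ≈ 1.721.
|Δ from 1.667|: A 0.031; B 0.122; C 0.054.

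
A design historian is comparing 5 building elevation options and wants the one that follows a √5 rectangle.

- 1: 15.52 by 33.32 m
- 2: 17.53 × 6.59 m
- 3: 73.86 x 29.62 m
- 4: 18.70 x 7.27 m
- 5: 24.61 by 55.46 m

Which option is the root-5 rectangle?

Target root-5 ≈ 2.236.
1: 2.147 (Δ0.089)  2: 2.660 (Δ0.424)  3: 2.494 (Δ0.258)  4: 2.572 (Δ0.336)  5: 2.254 (Δ0.018)

5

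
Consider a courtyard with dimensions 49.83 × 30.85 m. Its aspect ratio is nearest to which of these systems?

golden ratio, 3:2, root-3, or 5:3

golden ratio

49.83/30.85 ≈ 1.615. Nearest candidates are golden ratio (1.618, off by 0.003) and 5:3 (1.667, off by 0.052).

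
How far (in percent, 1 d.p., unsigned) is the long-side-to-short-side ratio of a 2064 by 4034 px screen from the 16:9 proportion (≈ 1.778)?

9.9%

Ratio = 4034 / 2064 ≈ 1.9545.
Ideal 16:9 ≈ 1.7778. |1.9545 − 1.7778| / 1.7778 ≈ 9.94% → 9.9%.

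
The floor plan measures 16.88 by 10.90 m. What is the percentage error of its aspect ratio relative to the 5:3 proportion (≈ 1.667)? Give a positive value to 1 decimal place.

7.1%

Ratio = 16.88 / 10.90 ≈ 1.5486.
Ideal 5:3 ≈ 1.6667. |1.5486 − 1.6667| / 1.6667 ≈ 7.09% → 7.1%.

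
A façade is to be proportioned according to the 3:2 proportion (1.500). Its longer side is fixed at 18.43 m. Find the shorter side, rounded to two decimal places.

3:2 = 1.50000.
Shorter side = 18.43 ÷ 1.50000 ≈ 12.2867 → 12.29 m.

12.29 m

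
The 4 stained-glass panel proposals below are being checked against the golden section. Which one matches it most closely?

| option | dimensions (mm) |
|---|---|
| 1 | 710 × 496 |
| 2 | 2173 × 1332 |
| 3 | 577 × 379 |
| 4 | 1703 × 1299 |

2

Target golden ratio ≈ 1.618.
1: 1.431 (Δ0.187)  2: 1.631 (Δ0.013)  3: 1.522 (Δ0.096)  4: 1.311 (Δ0.307)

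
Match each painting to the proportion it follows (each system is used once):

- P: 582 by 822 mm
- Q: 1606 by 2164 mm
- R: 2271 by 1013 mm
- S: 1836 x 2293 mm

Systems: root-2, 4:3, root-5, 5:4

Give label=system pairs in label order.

P = 822/582 ≈ 1.412 → root-2 (1.414)
Q = 2164/1606 ≈ 1.347 → 4:3 (1.333)
R = 2271/1013 ≈ 2.242 → root-5 (2.236)
S = 2293/1836 ≈ 1.249 → 5:4 (1.250)

P=root-2, Q=4:3, R=root-5, S=5:4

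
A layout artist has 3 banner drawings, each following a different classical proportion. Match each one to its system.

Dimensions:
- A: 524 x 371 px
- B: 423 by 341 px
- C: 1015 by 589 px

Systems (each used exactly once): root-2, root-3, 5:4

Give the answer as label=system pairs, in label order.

Ratios: A ≈ 1.412; B ≈ 1.240; C ≈ 1.723.
Targets: root-2 ≈ 1.414; root-3 ≈ 1.732; 5:4 ≈ 1.250.

A=root-2, B=5:4, C=root-3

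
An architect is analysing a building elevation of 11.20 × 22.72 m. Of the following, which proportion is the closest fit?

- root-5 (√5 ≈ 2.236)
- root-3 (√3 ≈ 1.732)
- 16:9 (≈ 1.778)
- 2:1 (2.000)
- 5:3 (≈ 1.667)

22.72/11.20 ≈ 2.029. Nearest candidates are 2:1 (2.000, off by 0.029) and root-5 (2.236, off by 0.207).

2:1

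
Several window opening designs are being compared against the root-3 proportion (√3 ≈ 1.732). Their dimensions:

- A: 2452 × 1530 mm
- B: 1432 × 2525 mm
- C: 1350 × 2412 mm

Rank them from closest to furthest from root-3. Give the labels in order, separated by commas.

B, C, A

A: 2452/1530 ≈ 1.603 → |1.603 − 1.732| = 0.129
B: 2525/1432 ≈ 1.763 → |1.763 − 1.732| = 0.031
C: 2412/1350 ≈ 1.787 → |1.787 − 1.732| = 0.055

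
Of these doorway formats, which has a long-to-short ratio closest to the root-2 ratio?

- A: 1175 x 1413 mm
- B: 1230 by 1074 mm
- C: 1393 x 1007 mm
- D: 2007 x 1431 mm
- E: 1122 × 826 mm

Target root-2 ≈ 1.414.
A: 1.203 (Δ0.211)  B: 1.145 (Δ0.269)  C: 1.383 (Δ0.031)  D: 1.403 (Δ0.011)  E: 1.358 (Δ0.056)

D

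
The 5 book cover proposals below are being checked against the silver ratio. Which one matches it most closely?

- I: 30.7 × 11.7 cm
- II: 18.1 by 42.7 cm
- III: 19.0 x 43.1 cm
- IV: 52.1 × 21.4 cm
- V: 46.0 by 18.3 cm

IV

Target silver ratio ≈ 2.414.
I: 2.624 (Δ0.210)  II: 2.359 (Δ0.055)  III: 2.268 (Δ0.146)  IV: 2.435 (Δ0.021)  V: 2.514 (Δ0.100)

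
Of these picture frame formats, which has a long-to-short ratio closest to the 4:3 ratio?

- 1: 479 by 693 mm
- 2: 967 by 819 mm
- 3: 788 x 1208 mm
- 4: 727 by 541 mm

4

Target 4:3 ≈ 1.333.
1: 1.447 (Δ0.114)  2: 1.181 (Δ0.152)  3: 1.533 (Δ0.200)  4: 1.344 (Δ0.011)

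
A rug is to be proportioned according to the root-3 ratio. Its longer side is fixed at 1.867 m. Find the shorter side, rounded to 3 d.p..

root-3 ≈ 1.73205.
Shorter side = 1.867 ÷ 1.73205 ≈ 1.07791 → 1.078 m.

1.078 m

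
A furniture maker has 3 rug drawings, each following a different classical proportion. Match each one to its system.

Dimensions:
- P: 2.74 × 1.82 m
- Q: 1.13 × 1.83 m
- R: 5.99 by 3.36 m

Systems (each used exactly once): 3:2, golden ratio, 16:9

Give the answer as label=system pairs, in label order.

P = 2.74/1.82 ≈ 1.505 → 3:2 (1.500)
Q = 1.83/1.13 ≈ 1.619 → golden ratio (1.618)
R = 5.99/3.36 ≈ 1.783 → 16:9 (1.778)

P=3:2, Q=golden ratio, R=16:9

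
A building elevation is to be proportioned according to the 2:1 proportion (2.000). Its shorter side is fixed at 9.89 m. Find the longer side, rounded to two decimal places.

19.78 m

2:1 = 2.00000.
Longer side = 9.89 × 2.00000 ≈ 19.7800 → 19.78 m.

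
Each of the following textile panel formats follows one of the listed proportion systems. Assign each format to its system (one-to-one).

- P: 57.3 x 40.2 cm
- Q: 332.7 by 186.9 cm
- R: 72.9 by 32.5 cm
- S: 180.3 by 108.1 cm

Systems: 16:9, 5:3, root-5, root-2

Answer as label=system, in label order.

Ratios: P ≈ 1.425; Q ≈ 1.780; R ≈ 2.243; S ≈ 1.668.
Targets: 16:9 ≈ 1.778; 5:3 ≈ 1.667; root-5 ≈ 2.236; root-2 ≈ 1.414.

P=root-2, Q=16:9, R=root-5, S=5:3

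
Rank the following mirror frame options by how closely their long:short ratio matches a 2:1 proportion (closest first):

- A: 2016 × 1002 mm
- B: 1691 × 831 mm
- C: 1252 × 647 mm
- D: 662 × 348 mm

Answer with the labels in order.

Ratios: A = 2016 / 1002 ≈ 2.012; B = 1691 / 831 ≈ 2.035; C = 1252 / 647 ≈ 1.935; D = 662 / 348 ≈ 1.902.
|Δ from 2.000|: A 0.012; B 0.035; C 0.065; D 0.098.

A, B, C, D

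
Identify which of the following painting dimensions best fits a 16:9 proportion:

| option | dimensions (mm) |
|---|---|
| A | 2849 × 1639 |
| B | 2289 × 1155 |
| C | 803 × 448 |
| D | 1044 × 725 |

C

Ratios (long/short): A ≈ 1.738; B ≈ 1.982; C ≈ 1.792; D ≈ 1.440.
16:9 ≈ 1.778; option C is nearest (Δ 0.014).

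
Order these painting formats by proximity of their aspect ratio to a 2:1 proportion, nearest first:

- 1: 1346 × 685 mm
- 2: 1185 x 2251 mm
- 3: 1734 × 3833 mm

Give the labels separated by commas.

1, 2, 3

Ratios: 1 = 1346 / 685 ≈ 1.965; 2 = 2251 / 1185 ≈ 1.900; 3 = 3833 / 1734 ≈ 2.210.
|Δ from 2.000|: 1 0.035; 2 0.100; 3 0.210.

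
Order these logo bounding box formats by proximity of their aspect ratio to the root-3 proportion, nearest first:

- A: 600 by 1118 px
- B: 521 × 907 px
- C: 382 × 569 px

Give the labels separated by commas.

Ratios: A = 1118 / 600 ≈ 1.863; B = 907 / 521 ≈ 1.741; C = 569 / 382 ≈ 1.490.
|Δ from 1.732|: A 0.131; B 0.009; C 0.242.

B, A, C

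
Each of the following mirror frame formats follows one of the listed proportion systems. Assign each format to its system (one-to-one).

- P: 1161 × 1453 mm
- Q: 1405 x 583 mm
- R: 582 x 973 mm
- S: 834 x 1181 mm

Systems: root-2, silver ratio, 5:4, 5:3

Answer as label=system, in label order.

P=5:4, Q=silver ratio, R=5:3, S=root-2

P = 1453/1161 ≈ 1.252 → 5:4 (1.250)
Q = 1405/583 ≈ 2.410 → silver ratio (2.414)
R = 973/582 ≈ 1.672 → 5:3 (1.667)
S = 1181/834 ≈ 1.416 → root-2 (1.414)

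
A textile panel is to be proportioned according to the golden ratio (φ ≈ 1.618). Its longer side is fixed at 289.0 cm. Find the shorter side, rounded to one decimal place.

golden ratio ≈ 1.61803.
Shorter side = 289.0 ÷ 1.61803 ≈ 178.612 → 178.6 cm.

178.6 cm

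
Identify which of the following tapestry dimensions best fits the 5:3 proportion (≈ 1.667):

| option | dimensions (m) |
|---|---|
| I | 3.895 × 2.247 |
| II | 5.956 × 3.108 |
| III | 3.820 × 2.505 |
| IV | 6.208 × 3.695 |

Target 5:3 ≈ 1.667.
I: 1.733 (Δ0.066)  II: 1.916 (Δ0.249)  III: 1.525 (Δ0.142)  IV: 1.680 (Δ0.013)

IV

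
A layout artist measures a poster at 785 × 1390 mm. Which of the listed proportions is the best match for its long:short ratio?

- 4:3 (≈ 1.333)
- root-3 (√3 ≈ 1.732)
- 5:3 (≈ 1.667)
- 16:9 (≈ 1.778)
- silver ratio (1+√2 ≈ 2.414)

Ratio = 1390 / 785 ≈ 1.771.
Distances: 4:3 1.333 (Δ 0.438); root-3 1.732 (Δ 0.039); 5:3 1.667 (Δ 0.104); 16:9 1.778 (Δ 0.007); silver ratio 2.414 (Δ 0.643).

16:9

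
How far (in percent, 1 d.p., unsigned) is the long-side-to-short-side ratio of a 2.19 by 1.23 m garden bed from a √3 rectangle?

2.8%

Ratio = 2.19 / 1.23 ≈ 1.7805.
Ideal root-3 ≈ 1.7321. |1.7805 − 1.7321| / 1.7321 ≈ 2.79% → 2.8%.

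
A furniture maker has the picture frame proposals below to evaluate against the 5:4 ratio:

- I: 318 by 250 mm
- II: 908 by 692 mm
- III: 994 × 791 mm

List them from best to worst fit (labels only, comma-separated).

I: 318/250 ≈ 1.272 → |1.272 − 1.250| = 0.022
II: 908/692 ≈ 1.312 → |1.312 − 1.250| = 0.062
III: 994/791 ≈ 1.257 → |1.257 − 1.250| = 0.007

III, I, II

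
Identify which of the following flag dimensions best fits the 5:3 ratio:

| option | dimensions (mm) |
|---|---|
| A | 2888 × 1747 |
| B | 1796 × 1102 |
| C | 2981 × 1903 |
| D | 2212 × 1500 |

A

Target 5:3 ≈ 1.667.
A: 1.653 (Δ0.014)  B: 1.630 (Δ0.037)  C: 1.566 (Δ0.101)  D: 1.475 (Δ0.192)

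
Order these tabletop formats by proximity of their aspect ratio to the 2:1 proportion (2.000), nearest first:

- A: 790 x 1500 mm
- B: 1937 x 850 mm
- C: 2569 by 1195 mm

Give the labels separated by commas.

A: 1500/790 ≈ 1.899 → |1.899 − 2.000| = 0.101
B: 1937/850 ≈ 2.279 → |2.279 − 2.000| = 0.279
C: 2569/1195 ≈ 2.150 → |2.150 − 2.000| = 0.150

A, C, B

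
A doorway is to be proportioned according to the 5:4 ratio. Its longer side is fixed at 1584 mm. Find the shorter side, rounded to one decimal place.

5:4 = 1.25000.
Shorter side = 1584 ÷ 1.25000 ≈ 1267.200 → 1267.2 mm.

1267.2 mm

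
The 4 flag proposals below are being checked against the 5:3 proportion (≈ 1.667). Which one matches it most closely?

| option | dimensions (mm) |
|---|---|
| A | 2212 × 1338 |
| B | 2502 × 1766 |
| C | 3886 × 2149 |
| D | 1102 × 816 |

A

Ratios (long/short): A ≈ 1.653; B ≈ 1.417; C ≈ 1.808; D ≈ 1.350.
5:3 ≈ 1.667; option A is nearest (Δ 0.014).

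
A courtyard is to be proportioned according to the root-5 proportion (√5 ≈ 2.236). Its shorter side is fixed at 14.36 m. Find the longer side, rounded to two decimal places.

root-5 ≈ 2.23607.
Longer side = 14.36 × 2.23607 ≈ 32.1100 → 32.11 m.

32.11 m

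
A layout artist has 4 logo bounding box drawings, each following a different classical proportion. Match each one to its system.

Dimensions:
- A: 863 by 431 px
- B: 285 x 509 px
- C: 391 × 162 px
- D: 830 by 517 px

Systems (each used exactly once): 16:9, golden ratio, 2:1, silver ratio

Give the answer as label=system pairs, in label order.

A=2:1, B=16:9, C=silver ratio, D=golden ratio

A = 863/431 ≈ 2.002 → 2:1 (2.000)
B = 509/285 ≈ 1.786 → 16:9 (1.778)
C = 391/162 ≈ 2.414 → silver ratio (2.414)
D = 830/517 ≈ 1.605 → golden ratio (1.618)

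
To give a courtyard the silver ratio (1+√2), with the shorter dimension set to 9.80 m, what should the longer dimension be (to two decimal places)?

silver ratio ≈ 2.41421.
Longer side = 9.80 × 2.41421 ≈ 23.6593 → 23.66 m.

23.66 m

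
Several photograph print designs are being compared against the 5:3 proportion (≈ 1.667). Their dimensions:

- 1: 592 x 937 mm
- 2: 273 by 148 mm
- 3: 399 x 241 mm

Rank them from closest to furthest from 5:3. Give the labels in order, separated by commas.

1: 937/592 ≈ 1.583 → |1.583 − 1.667| = 0.084
2: 273/148 ≈ 1.845 → |1.845 − 1.667| = 0.178
3: 399/241 ≈ 1.656 → |1.656 − 1.667| = 0.011

3, 1, 2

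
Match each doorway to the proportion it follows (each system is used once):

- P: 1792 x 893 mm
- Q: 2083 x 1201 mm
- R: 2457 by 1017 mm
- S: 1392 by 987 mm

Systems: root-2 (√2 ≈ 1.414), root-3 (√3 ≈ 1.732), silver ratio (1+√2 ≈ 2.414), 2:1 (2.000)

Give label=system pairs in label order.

P=2:1, Q=root-3, R=silver ratio, S=root-2

P = 1792/893 ≈ 2.007 → 2:1 (2.000)
Q = 2083/1201 ≈ 1.734 → root-3 (1.732)
R = 2457/1017 ≈ 2.416 → silver ratio (2.414)
S = 1392/987 ≈ 1.410 → root-2 (1.414)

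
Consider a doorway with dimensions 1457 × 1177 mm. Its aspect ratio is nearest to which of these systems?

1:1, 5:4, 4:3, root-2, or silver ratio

Ratio = 1457 / 1177 ≈ 1.238.
Distances: 1:1 1.000 (Δ 0.238); 5:4 1.250 (Δ 0.012); 4:3 1.333 (Δ 0.095); root-2 1.414 (Δ 0.176); silver ratio 2.414 (Δ 1.176).

5:4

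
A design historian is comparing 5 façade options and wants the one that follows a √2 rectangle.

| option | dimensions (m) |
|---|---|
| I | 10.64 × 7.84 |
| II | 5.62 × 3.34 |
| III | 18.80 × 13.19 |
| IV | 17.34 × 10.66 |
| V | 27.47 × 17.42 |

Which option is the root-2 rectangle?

Ratios (long/short): I ≈ 1.357; II ≈ 1.683; III ≈ 1.425; IV ≈ 1.627; V ≈ 1.577.
root-2 ≈ 1.414; option III is nearest (Δ 0.011).

III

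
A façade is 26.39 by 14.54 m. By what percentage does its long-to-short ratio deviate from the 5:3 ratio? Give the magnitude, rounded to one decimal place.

8.9%

Ratio = 26.39 / 14.54 ≈ 1.8150.
Ideal 5:3 ≈ 1.6667. |1.8150 − 1.6667| / 1.6667 ≈ 8.90% → 8.9%.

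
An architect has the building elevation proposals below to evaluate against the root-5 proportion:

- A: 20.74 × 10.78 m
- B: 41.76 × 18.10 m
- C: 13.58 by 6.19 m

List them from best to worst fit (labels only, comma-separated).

C, B, A

Ratios: A = 20.74 / 10.78 ≈ 1.924; B = 41.76 / 18.10 ≈ 2.307; C = 13.58 / 6.19 ≈ 2.194.
|Δ from 2.236|: A 0.312; B 0.071; C 0.042.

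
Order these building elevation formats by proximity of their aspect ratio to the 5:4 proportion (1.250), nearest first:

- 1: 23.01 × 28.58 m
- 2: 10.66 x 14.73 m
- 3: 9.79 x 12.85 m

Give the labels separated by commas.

1, 3, 2

1: 28.58/23.01 ≈ 1.242 → |1.242 − 1.250| = 0.008
2: 14.73/10.66 ≈ 1.382 → |1.382 − 1.250| = 0.132
3: 12.85/9.79 ≈ 1.313 → |1.313 − 1.250| = 0.063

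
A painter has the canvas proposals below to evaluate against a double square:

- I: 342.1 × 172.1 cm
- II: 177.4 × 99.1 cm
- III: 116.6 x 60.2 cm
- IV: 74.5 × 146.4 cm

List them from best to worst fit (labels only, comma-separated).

I: 342.1/172.1 ≈ 1.988 → |1.988 − 2.000| = 0.012
II: 177.4/99.1 ≈ 1.790 → |1.790 − 2.000| = 0.210
III: 116.6/60.2 ≈ 1.937 → |1.937 − 2.000| = 0.063
IV: 146.4/74.5 ≈ 1.965 → |1.965 − 2.000| = 0.035

I, IV, III, II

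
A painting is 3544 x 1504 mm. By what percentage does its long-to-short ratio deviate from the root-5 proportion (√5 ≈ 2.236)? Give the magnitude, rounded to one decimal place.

Ratio = 3544 / 1504 ≈ 2.3564.
Ideal root-5 ≈ 2.2361. |2.3564 − 2.2361| / 2.2361 ≈ 5.38% → 5.4%.

5.4%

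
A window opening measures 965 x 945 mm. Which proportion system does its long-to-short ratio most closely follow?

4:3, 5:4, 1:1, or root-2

965/945 ≈ 1.021. Nearest candidates are 1:1 (1.000, off by 0.021) and 5:4 (1.250, off by 0.229).

1:1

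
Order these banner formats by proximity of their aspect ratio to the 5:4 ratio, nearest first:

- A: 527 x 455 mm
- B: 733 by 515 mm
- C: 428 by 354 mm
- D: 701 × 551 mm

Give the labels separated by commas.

D, C, A, B

Ratios: A = 527 / 455 ≈ 1.158; B = 733 / 515 ≈ 1.423; C = 428 / 354 ≈ 1.209; D = 701 / 551 ≈ 1.272.
|Δ from 1.250|: A 0.092; B 0.173; C 0.041; D 0.022.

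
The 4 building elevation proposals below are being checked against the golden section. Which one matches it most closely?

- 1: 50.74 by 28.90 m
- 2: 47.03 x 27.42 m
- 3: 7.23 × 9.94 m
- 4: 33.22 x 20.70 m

Ratios (long/short): 1 ≈ 1.756; 2 ≈ 1.715; 3 ≈ 1.375; 4 ≈ 1.605.
golden ratio ≈ 1.618; option 4 is nearest (Δ 0.013).

4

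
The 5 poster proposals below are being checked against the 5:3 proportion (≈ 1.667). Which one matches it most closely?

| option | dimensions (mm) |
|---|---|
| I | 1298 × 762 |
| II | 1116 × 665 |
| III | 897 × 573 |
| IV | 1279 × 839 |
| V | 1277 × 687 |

Ratios (long/short): I ≈ 1.703; II ≈ 1.678; III ≈ 1.565; IV ≈ 1.524; V ≈ 1.859.
5:3 ≈ 1.667; option II is nearest (Δ 0.011).

II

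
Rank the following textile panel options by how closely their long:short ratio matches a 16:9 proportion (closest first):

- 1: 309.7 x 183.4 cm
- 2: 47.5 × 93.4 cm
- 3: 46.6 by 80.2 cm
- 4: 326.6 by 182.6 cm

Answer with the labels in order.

4, 3, 1, 2

Ratios: 1 = 309.7 / 183.4 ≈ 1.689; 2 = 93.4 / 47.5 ≈ 1.966; 3 = 80.2 / 46.6 ≈ 1.721; 4 = 326.6 / 182.6 ≈ 1.789.
|Δ from 1.778|: 1 0.089; 2 0.188; 3 0.057; 4 0.011.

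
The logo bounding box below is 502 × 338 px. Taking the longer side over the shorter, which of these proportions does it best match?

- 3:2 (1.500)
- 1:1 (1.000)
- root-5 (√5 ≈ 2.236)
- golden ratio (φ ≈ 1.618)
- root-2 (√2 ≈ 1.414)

Ratio = 502 / 338 ≈ 1.485.
Distances: 3:2 1.500 (Δ 0.015); 1:1 1.000 (Δ 0.485); root-5 2.236 (Δ 0.751); golden ratio 1.618 (Δ 0.133); root-2 1.414 (Δ 0.071).

3:2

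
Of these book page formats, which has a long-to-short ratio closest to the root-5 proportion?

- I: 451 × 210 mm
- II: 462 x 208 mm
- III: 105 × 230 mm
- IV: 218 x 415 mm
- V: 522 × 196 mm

II

Ratios (long/short): I ≈ 2.148; II ≈ 2.221; III ≈ 2.190; IV ≈ 1.904; V ≈ 2.663.
root-5 ≈ 2.236; option II is nearest (Δ 0.015).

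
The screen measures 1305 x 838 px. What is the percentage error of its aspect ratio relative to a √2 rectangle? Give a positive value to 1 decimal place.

Ratio = 1305 / 838 ≈ 1.5573.
Ideal root-2 ≈ 1.4142. |1.5573 − 1.4142| / 1.4142 ≈ 10.12% → 10.1%.

10.1%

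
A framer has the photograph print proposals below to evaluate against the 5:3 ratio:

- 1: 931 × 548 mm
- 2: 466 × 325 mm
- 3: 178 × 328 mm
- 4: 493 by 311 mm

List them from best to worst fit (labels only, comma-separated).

1, 4, 3, 2

1: 931/548 ≈ 1.699 → |1.699 − 1.667| = 0.032
2: 466/325 ≈ 1.434 → |1.434 − 1.667| = 0.233
3: 328/178 ≈ 1.843 → |1.843 − 1.667| = 0.176
4: 493/311 ≈ 1.585 → |1.585 − 1.667| = 0.082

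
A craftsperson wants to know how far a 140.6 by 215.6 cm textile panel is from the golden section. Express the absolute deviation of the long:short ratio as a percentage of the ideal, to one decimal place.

5.2%

Ratio = 215.6 / 140.6 ≈ 1.5334.
Ideal golden ratio ≈ 1.6180. |1.5334 − 1.6180| / 1.6180 ≈ 5.23% → 5.2%.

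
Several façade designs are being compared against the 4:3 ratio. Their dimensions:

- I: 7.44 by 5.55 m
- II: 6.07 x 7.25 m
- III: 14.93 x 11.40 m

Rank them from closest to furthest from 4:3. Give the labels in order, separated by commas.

Ratios: I = 7.44 / 5.55 ≈ 1.341; II = 7.25 / 6.07 ≈ 1.194; III = 14.93 / 11.40 ≈ 1.310.
|Δ from 1.333|: I 0.008; II 0.139; III 0.023.

I, III, II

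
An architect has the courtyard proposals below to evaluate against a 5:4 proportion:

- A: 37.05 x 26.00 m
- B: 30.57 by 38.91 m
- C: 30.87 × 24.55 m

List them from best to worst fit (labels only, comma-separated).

C, B, A

Ratios: A = 37.05 / 26.00 ≈ 1.425; B = 38.91 / 30.57 ≈ 1.273; C = 30.87 / 24.55 ≈ 1.257.
|Δ from 1.250|: A 0.175; B 0.023; C 0.007.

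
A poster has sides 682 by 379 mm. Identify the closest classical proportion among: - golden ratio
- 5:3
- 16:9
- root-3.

16:9

Ratio = 682 / 379 ≈ 1.799.
Distances: golden ratio 1.618 (Δ 0.181); 5:3 1.667 (Δ 0.132); 16:9 1.778 (Δ 0.021); root-3 1.732 (Δ 0.067).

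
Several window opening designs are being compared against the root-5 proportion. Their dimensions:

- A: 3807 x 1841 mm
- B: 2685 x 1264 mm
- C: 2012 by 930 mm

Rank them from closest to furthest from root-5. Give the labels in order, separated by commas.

C, B, A

Ratios: A = 3807 / 1841 ≈ 2.068; B = 2685 / 1264 ≈ 2.124; C = 2012 / 930 ≈ 2.163.
|Δ from 2.236|: A 0.168; B 0.112; C 0.073.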